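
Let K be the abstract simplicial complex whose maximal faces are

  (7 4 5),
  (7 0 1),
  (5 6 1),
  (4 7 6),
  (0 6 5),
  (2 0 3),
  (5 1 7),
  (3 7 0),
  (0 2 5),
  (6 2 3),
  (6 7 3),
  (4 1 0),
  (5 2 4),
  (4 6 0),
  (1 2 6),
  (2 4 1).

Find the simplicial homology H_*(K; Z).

H_0 = Z,  H_1 = Z^2,  H_2 = Z.

K has 8 vertices, 24 edges, 16 triangles.
rank ∂_0 = 0, rank ∂_1 = 7 ⇒ b_0 = 8 − 0 − 7 = 1; all invariant factors of ∂_1 are 1 so no torsion. So H_0 ≅ Z.
rank ∂_1 = 7, rank ∂_2 = 15 ⇒ b_1 = 24 − 7 − 15 = 2; all invariant factors of ∂_2 are 1 so no torsion. So H_1 ≅ Z^2.
rank ∂_2 = 15, rank ∂_3 = 0 ⇒ b_2 = 16 − 15 − 0 = 1. So H_2 ≅ Z.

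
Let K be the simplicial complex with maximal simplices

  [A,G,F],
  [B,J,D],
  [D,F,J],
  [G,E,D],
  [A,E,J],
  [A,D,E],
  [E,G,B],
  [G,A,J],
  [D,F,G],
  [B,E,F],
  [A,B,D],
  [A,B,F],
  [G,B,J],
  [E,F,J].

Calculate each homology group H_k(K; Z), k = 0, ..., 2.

H_0 = Z,  H_1 = Z^2,  H_2 = Z.

Order the vertices as A < B < D < E < F < G < J. Listing each simplex with vertices in this order, K has dimension 2 with simplices:

  0-simplices (7): A, B, D, E, F, G, J
  1-simplices (21): AB, AD, AE, AF, AG, AJ, BD, BE, BF, BG, BJ, DE, DF, DG, DJ, EF, EG, EJ, FG, FJ, GJ
  2-simplices (14): ABD, ABF, ADE, AEJ, AFG, AGJ, BDJ, BEF, BEG, BGJ, DEG, DFG, DFJ, EFJ

so the chain groups are C_0 ≅ Z^7, C_1 ≅ Z^21, C_2 ≅ Z^14.

The boundary map ∂_1: C_1 → C_0 is given by ∂[p,q] = [q] − [p]. For instance
  ∂EF = F − E.
As a 7×21 matrix over Z this has rank 6, with invariant factors (1,1,1,1,1,1).

∂_2: C_2 → C_1 acts by ∂[p,q,r] = [q,r] − [p,r] + [p,q]. For instance
  ∂AEJ = EJ − AJ + AE,
  ∂DEG = EG − DG + DE.
The resulting 21×14 matrix has rank 13, and its Smith normal form has invariant factors (1,1,1,1,1,1,1,1,1,1,1,1,1).

Now H_k = ker ∂_k / im ∂_{k+1}, so:

  H_0: rank C_0 − rank ∂_1 = 7 − 6 = 1, and the invariant factors of ∂_1 are all 1, so H_0 ≅ Z.
  H_1: rank ker ∂_1 − rank ∂_2 = (21 − 6) − 13 = 2, and the invariant factors of ∂_2 are all 1, so H_1 ≅ Z^2.
  H_2: rank ker ∂_2 − rank ∂_3 = (14 − 13) − 0 = 1, and there is no ∂_3, so H_2 ≅ Z.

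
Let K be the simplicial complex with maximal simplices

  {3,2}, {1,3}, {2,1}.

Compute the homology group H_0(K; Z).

H_0 = Z.

Take the total order 1 < 2 < 3 on the vertex set. Then K (dimension 1) consists of the simplices:

  0-simplices (3): [1], [2], [3]
  1-simplices (3): [1,2], [1,3], [2,3]

Hence C_0 ≅ Z^3, C_1 ≅ Z^3.

∂_1: C_1 → C_0 maps an edge to its endpoints' difference, ∂[p,q] = q − p.
As a 3×3 matrix over Z this has rank 2, with invariant factors (1,1).

Now H_k = ker ∂_k / im ∂_{k+1}, so:

  H_0: rank C_0 − rank ∂_1 = 3 − 2 = 1, and the invariant factors of ∂_1 are all 1, so H_0 ≅ Z.

(K is a triangulation of the circle S^1.)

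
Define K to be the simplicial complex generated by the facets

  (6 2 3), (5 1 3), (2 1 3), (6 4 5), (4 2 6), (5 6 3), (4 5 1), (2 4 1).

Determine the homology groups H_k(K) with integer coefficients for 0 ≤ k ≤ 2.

Take the total order 1 < 2 < 3 < 4 < 5 < 6 on the vertex set. Then K (dimension 2) consists of the simplices:

  0-simplices (6): [1], [2], [3], [4], [5], [6]
  1-simplices (12): [1,2], [1,3], [1,4], [1,5], [2,3], [2,4], [2,6], [3,5], [3,6], [4,5], [4,6], [5,6]
  2-simplices (8): [1,2,3], [1,2,4], [1,3,5], [1,4,5], [2,3,6], [2,4,6], [3,5,6], [4,5,6]

Hence C_0 ≅ Z^6, C_1 ≅ Z^12, C_2 ≅ Z^8.

The boundary map ∂_1: C_1 → C_0 maps an edge to its endpoints' difference, ∂[p,q] = q − p.
The resulting 6×12 matrix has rank 5, and its Smith normal form has invariant factors (1,1,1,1,1).

Boundary ∂_2: C_2 → C_1 maps a triangle to the signed sum of its edges. For instance
  ∂[1,2,4] = [2,4] − [1,4] + [1,2],
  ∂[4,5,6] = [5,6] − [4,6] + [4,5].
The 12×8 boundary matrix has rank 7 and Smith normal form diag(1,1,1,1,1,1,1).

From H_k ≅ ker(∂_k) / im(∂_{k+1}) we obtain:

  H_0: rank C_0 − rank ∂_1 = 6 − 5 = 1, and the invariant factors of ∂_1 are all 1, so H_0 ≅ Z.
  H_1: rank ker ∂_1 − rank ∂_2 = (12 − 5) − 7 = 0, and the invariant factors of ∂_2 are all 1, so H_1 ≅ 0.
  H_2: rank ker ∂_2 − rank ∂_3 = (8 − 7) − 0 = 1, and there is no ∂_3, so H_2 ≅ Z.

As a check, the Euler characteristic is 6 − 12 + 8 = 2, which agrees with 1 − 0 + 1 = 2.

H_0 = Z,  H_1 = 0,  H_2 = Z.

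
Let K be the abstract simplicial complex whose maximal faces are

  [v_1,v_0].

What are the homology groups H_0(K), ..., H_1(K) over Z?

K has 2 vertices, 1 edge.
rank ∂_0 = 0, rank ∂_1 = 1 ⇒ b_0 = 2 − 0 − 1 = 1; all invariant factors of ∂_1 are 1 so no torsion. So H_0 ≅ Z.
rank ∂_1 = 1, rank ∂_2 = 0 ⇒ b_1 = 1 − 1 − 0 = 0. So H_1 ≅ 0.

H_0 = Z,  H_1 = 0.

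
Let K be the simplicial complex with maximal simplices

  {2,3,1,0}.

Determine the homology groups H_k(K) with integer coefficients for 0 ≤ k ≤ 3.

H_0 = Z,  H_1 = 0,  H_2 = 0,  H_3 = 0.

Fix the vertex order 0 < 1 < 2 < 3 and write every simplex with vertices in increasing order. Then dim K = 3 and the simplices of K are:

  0-simplices (4): [0], [1], [2], [3]
  1-simplices (6): [0,1], [0,2], [0,3], [1,2], [1,3], [2,3]
  2-simplices (4): [0,1,2], [0,1,3], [0,2,3], [1,2,3]
  3-simplices (1): [0,1,2,3]

so the chain groups are C_0 ≅ Z^4, C_1 ≅ Z^6, C_2 ≅ Z^4, C_3 ≅ Z^1.

Boundary ∂_1: C_1 → C_0 sends each edge [p,q] (with p < q) to q − p.
As a 4×6 matrix over Z this has rank 3, with invariant factors (1,1,1).

∂_2: C_2 → C_1 acts by ∂[p,q,r] = [q,r] − [p,r] + [p,q]. For instance
  ∂[0,2,3] = [2,3] − [0,3] + [0,2],
  ∂[0,1,2] = [1,2] − [0,2] + [0,1].
This gives a 6×4 integer matrix of rank 3; reducing to Smith normal form yields diagonal entries (1,1,1).

∂_3: C_3 → C_2 sends each 3-simplex σ to the alternating sum Σ_i (−1)^i (σ with its i-th vertex removed). For instance
  ∂[0,1,2,3] = [1,2,3] − [0,2,3] + [0,1,3] − [0,1,2].
This gives a 4×1 integer matrix of rank 1; reducing to Smith normal form yields diagonal entries (1).

Now H_k = ker ∂_k / im ∂_{k+1}, so:

  H_0: rank C_0 − rank ∂_1 = 4 − 3 = 1, and the invariant factors of ∂_1 are all 1, so H_0 = Z.
  H_1: rank ker ∂_1 − rank ∂_2 = (6 − 3) − 3 = 0, and the invariant factors of ∂_2 are all 1, so H_1 = 0.
  H_2: rank ker ∂_2 − rank ∂_3 = (4 − 3) − 1 = 0, and the invariant factors of ∂_3 are all 1, so H_2 = 0.
  H_3: rank ker ∂_3 − rank ∂_4 = (1 − 1) − 0 = 0, and there is no ∂_4, so H_3 = 0.

As a check, the Euler characteristic is 4 − 6 + 4 − 1 = 1, which agrees with 1 − 0 + 0 − 0 = 1.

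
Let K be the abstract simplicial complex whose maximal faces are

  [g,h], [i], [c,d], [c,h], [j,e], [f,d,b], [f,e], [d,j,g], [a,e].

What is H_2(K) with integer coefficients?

We work with the vertex ordering a < b < c < d < e < f < g < h < i < j. The simplices of K, each written with vertices in increasing order, are:

  0-simplices (10): a, b, c, d, e, f, g, h, i, j
  1-simplices (12): ae, bd, bf, cd, ch, df, dg, dj, ef, ej, gh, gj
  2-simplices (2): bdf, dgj

Hence C_0 ≅ Z^10, C_1 ≅ Z^12, C_2 ≅ Z^2.

The boundary map ∂_1: C_1 → C_0 sends each edge [p,q] (with p < q) to q − p.
The 10×12 boundary matrix has rank 8 and Smith normal form diag(1,1,1,1,1,1,1,1).

The boundary map ∂_2: C_2 → C_1 maps a triangle to the signed sum of its edges. For instance
  ∂dgj = gj − dj + dg,
  ∂bdf = df − bf + bd.
The 12×2 boundary matrix has rank 2 and Smith normal form diag(1,1).

Now H_k = ker ∂_k / im ∂_{k+1}, so:

  H_2: rank ker ∂_2 − rank ∂_3 = (2 − 2) − 0 = 0, and there is no ∂_3, so H_2 ≅ 0.

H_2 = 0.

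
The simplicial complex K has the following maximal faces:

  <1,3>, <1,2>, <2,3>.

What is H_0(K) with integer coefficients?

H_0 ≅ Z.

We work with the vertex ordering 1 < 2 < 3. The simplices of K, each written with vertices in increasing order, are:

  0-simplices (3): [1], [2], [3]
  1-simplices (3): [1,2], [1,3], [2,3]

giving chain groups C_0 ≅ Z^3, C_1 ≅ Z^3.

Boundary ∂_1: C_1 → C_0 is given by ∂[p,q] = [q] − [p]. For instance
  ∂[1,3] = [3] − [1].
The 3×3 boundary matrix has rank 2 and Smith normal form diag(1,1).

Reading off H_k = ker ∂_k / im ∂_{k+1}:

  H_0: rank C_0 − rank ∂_1 = 3 − 2 = 1, and the invariant factors of ∂_1 are all 1, so H_0 ≅ Z.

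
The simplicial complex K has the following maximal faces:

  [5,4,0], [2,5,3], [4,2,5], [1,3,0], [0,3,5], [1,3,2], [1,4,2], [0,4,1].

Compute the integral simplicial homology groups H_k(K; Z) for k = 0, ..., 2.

H_0 = Z,  H_1 = 0,  H_2 = Z.

K has 6 vertices, 12 edges, 8 triangles.
rank ∂_0 = 0, rank ∂_1 = 5 ⇒ b_0 = 6 − 0 − 5 = 1; all invariant factors of ∂_1 are 1 so no torsion. So H_0 ≅ Z.
rank ∂_1 = 5, rank ∂_2 = 7 ⇒ b_1 = 12 − 5 − 7 = 0; all invariant factors of ∂_2 are 1 so no torsion. So H_1 ≅ 0.
rank ∂_2 = 7, rank ∂_3 = 0 ⇒ b_2 = 8 − 7 − 0 = 1. So H_2 ≅ Z.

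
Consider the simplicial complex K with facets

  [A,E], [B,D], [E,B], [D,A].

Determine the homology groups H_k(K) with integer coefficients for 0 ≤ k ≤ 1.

H_0 = Z,  H_1 = Z.

Fix the vertex order A < B < D < E and write every simplex with vertices in increasing order. Then dim K = 1 and the simplices of K are:

  0-simplices (4): A, B, D, E
  1-simplices (4): AD, AE, BD, BE

Hence C_0 ≅ Z^4, C_1 ≅ Z^4.

The boundary map ∂_1: C_1 → C_0 sends each edge [p,q] (with p < q) to q − p. For instance
  ∂AE = E − A.
The resulting 4×4 matrix has rank 3, and its Smith normal form has invariant factors (1,1,1).

Reading off H_k = ker ∂_k / im ∂_{k+1}:

  H_0: rank C_0 − rank ∂_1 = 4 − 3 = 1, and the invariant factors of ∂_1 are all 1, so H_0 ≅ Z.
  H_1: rank ker ∂_1 − rank ∂_2 = (4 − 3) − 0 = 1, and there is no ∂_2, so H_1 ≅ Z.

(K is a triangulation of the circle S^1.)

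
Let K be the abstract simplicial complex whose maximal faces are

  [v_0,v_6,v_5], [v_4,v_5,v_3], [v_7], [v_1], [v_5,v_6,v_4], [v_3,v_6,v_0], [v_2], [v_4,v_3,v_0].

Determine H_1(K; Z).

H_1 ≅ Z.

Order the vertices as v_0 < v_1 < v_2 < v_3 < v_4 < v_5 < v_6 < v_7. Listing each simplex with vertices in this order, K has dimension 2 with simplices:

  0-simplices (8): [v_0], [v_1], [v_2], [v_3], [v_4], [v_5], [v_6], [v_7]
  1-simplices (10): [v_0,v_3], [v_0,v_4], [v_0,v_5], [v_0,v_6], [v_3,v_4], [v_3,v_5], [v_3,v_6], [v_4,v_5], [v_4,v_6], [v_5,v_6]
  2-simplices (5): [v_0,v_3,v_4], [v_0,v_3,v_6], [v_0,v_5,v_6], [v_3,v_4,v_5], [v_4,v_5,v_6]

Hence C_0 ≅ Z^8, C_1 ≅ Z^10, C_2 ≅ Z^5.

∂_1: C_1 → C_0 sends each edge [p,q] (with p < q) to q − p.
The resulting 8×10 matrix has rank 4, and its Smith normal form has invariant factors (1,1,1,1).

∂_2: C_2 → C_1 maps a triangle to the signed sum of its edges. For instance
  ∂[v_0,v_3,v_6] = [v_3,v_6] − [v_0,v_6] + [v_0,v_3],
  ∂[v_3,v_4,v_5] = [v_4,v_5] − [v_3,v_5] + [v_3,v_4].
This gives a 10×5 integer matrix of rank 5; reducing to Smith normal form yields diagonal entries (1,1,1,1,1).

From H_k ≅ ker(∂_k) / im(∂_{k+1}) we obtain:

  H_1: rank ker ∂_1 − rank ∂_2 = (10 − 4) − 5 = 1, and the invariant factors of ∂_2 are all 1, so H_1 ≅ Z.

(K is a triangulation of the disjoint union of a set of 3 points and the Möbius band.)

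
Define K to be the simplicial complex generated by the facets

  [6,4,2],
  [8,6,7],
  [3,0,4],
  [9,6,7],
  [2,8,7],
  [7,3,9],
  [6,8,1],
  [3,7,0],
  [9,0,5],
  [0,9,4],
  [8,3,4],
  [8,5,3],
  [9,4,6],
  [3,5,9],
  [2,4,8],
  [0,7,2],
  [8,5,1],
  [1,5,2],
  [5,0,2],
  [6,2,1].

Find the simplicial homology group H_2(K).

H_2 = 0.

We work with the vertex ordering 0 < 1 < 2 < 3 < 4 < 5 < 6 < 7 < 8 < 9. The simplices of K, each written with vertices in increasing order, are:

  0-simplices (10): [0], [1], [2], [3], [4], [5], [6], [7], [8], [9]
  1-simplices (30): (30 of them)
  2-simplices (20): (20 of them)

Hence C_0 ≅ Z^10, C_1 ≅ Z^30, C_2 ≅ Z^20.

∂_1: C_1 → C_0 sends each edge [p,q] (with p < q) to q − p. For instance
  ∂[6,7] = [7] − [6].
The resulting 10×30 matrix has rank 9, and its Smith normal form has invariant factors (1,1,1,1,1,1,1,1,1).

∂_2: C_2 → C_1 sends each 2-simplex [p,q,r] to [q,r] − [p,r] + [p,q]. For instance
  ∂[0,2,7] = [2,7] − [0,7] + [0,2],
  ∂[1,2,6] = [2,6] − [1,6] + [1,2].
As a 30×20 matrix over Z this has rank 20, with invariant factors (1,1,1,1,1,1,1,1,1,1,1,1,1,1,1,1,1,1,1,2).

Now H_k = ker ∂_k / im ∂_{k+1}, so:

  H_2: rank ker ∂_2 − rank ∂_3 = (20 − 20) − 0 = 0, and there is no ∂_3, so H_2 ≅ 0.

(K is a triangulation of the Klein bottle.)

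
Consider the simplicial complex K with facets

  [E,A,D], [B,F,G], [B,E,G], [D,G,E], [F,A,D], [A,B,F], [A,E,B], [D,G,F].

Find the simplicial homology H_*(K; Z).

Fix the vertex order A < B < D < E < F < G and write every simplex with vertices in increasing order. Then dim K = 2 and the simplices of K are:

  0-simplices (6): A, B, D, E, F, G
  1-simplices (12): AB, AD, AE, AF, BE, BF, BG, DE, DF, DG, EG, FG
  2-simplices (8): ABE, ABF, ADE, ADF, BEG, BFG, DEG, DFG

giving chain groups C_0 ≅ Z^6, C_1 ≅ Z^12, C_2 ≅ Z^8.

Boundary ∂_1: C_1 → C_0 maps an edge to its endpoints' difference, ∂[p,q] = q − p.
The 6×12 boundary matrix has rank 5 and Smith normal form diag(1,1,1,1,1).

Boundary ∂_2: C_2 → C_1 maps a triangle to the signed sum of its edges. For instance
  ∂BFG = FG − BG + BF,
  ∂DEG = EG − DG + DE.
This gives a 12×8 integer matrix of rank 7; reducing to Smith normal form yields diagonal entries (1,1,1,1,1,1,1).

Reading off H_k = ker ∂_k / im ∂_{k+1}:

  H_0: rank C_0 − rank ∂_1 = 6 − 5 = 1, and the invariant factors of ∂_1 are all 1, so H_0 = Z.
  H_1: rank ker ∂_1 − rank ∂_2 = (12 − 5) − 7 = 0, and the invariant factors of ∂_2 are all 1, so H_1 = 0.
  H_2: rank ker ∂_2 − rank ∂_3 = (8 − 7) − 0 = 1, and there is no ∂_3, so H_2 = Z.

(K is a triangulation of the 2-sphere S^2.)

H_0 ≅ Z,  H_1 = 0,  H_2 ≅ Z.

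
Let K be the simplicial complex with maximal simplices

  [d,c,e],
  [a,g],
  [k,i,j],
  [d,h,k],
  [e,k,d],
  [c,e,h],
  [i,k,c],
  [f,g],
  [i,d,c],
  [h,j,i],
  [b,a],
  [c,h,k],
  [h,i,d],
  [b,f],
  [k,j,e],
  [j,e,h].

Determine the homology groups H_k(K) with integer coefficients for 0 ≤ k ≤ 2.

H_0 = Z^2,  H_1 = Z ⊕ Z/2Z,  H_2 = 0.

We work with the vertex ordering a < b < c < d < e < f < g < h < i < j < k. The simplices of K, each written with vertices in increasing order, are:

  0-simplices (11): a, b, c, d, e, f, g, h, i, j, k
  1-simplices (22): ab, ag, bf, cd, ce, ch, ci, ck, de, dh, di, dk, eh, ej, ek, fg, hi, hj, hk, ij, ik, jk
  2-simplices (12): cde, cdi, ceh, chk, cik, dek, dhi, dhk, ehj, ejk, hij, ijk

so the chain groups are C_0 ≅ Z^11, C_1 ≅ Z^22, C_2 ≅ Z^12.

∂_1: C_1 → C_0 sends each edge [p,q] (with p < q) to q − p. For instance
  ∂cd = d − c.
The 11×22 boundary matrix has rank 9 and Smith normal form diag(1,1,1,1,1,1,1,1,1).

Boundary ∂_2: C_2 → C_1 maps a triangle to the signed sum of its edges. For instance
  ∂dhi = hi − di + dh,
  ∂ejk = jk − ek + ej.
This gives a 22×12 integer matrix of rank 12; reducing to Smith normal form yields diagonal entries (1,1,1,1,1,1,1,1,1,1,1,2).

Now H_k = ker ∂_k / im ∂_{k+1}, so:

  H_0: rank C_0 − rank ∂_1 = 11 − 9 = 2, and the invariant factors of ∂_1 are all 1, so H_0 ≅ Z^2.
  H_1: rank ker ∂_1 − rank ∂_2 = (22 − 9) − 12 = 1, and ∂_2 has invariant factor 2 > 1, so H_1 ≅ Z ⊕ Z/2Z.
  H_2: rank ker ∂_2 − rank ∂_3 = (12 − 12) − 0 = 0, and there is no ∂_3, so H_2 ≅ 0.

As a check, the Euler characteristic is 11 − 22 + 12 = 1, which agrees with 2 − 1 + 0 = 1.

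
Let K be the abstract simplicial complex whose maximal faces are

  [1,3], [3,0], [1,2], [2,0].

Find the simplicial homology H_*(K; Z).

Order the vertices as 0 < 1 < 2 < 3. Listing each simplex with vertices in this order, K has dimension 1 with simplices:

  0-simplices (4): [0], [1], [2], [3]
  1-simplices (4): [0,2], [0,3], [1,2], [1,3]

so the chain groups are C_0 ≅ Z^4, C_1 ≅ Z^4.

Boundary ∂_1: C_1 → C_0 is given by ∂[p,q] = [q] − [p].
As a 4×4 matrix over Z this has rank 3, with invariant factors (1,1,1).

Reading off H_k = ker ∂_k / im ∂_{k+1}:

  H_0: rank C_0 − rank ∂_1 = 4 − 3 = 1, and the invariant factors of ∂_1 are all 1, so H_0 = Z.
  H_1: rank ker ∂_1 − rank ∂_2 = (4 − 3) − 0 = 1, and there is no ∂_2, so H_1 = Z.

H_0 ≅ Z,  H_1 ≅ Z.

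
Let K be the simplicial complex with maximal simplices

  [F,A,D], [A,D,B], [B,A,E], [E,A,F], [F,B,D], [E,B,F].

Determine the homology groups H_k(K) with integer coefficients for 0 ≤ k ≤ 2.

H_0 = Z,  H_1 = 0,  H_2 = Z.

We work with the vertex ordering A < B < D < E < F. The simplices of K, each written with vertices in increasing order, are:

  0-simplices (5): A, B, D, E, F
  1-simplices (9): AB, AD, AE, AF, BD, BE, BF, DF, EF
  2-simplices (6): ABD, ABE, ADF, AEF, BDF, BEF

Hence C_0 ≅ Z^5, C_1 ≅ Z^9, C_2 ≅ Z^6.

Boundary ∂_1: C_1 → C_0 sends each edge [p,q] (with p < q) to q − p. For instance
  ∂BE = E − B.
This gives a 5×9 integer matrix of rank 4; reducing to Smith normal form yields diagonal entries (1,1,1,1).

∂_2: C_2 → C_1 maps a triangle to the signed sum of its edges. For instance
  ∂ABD = BD − AD + AB,
  ∂ABE = BE − AE + AB.
The 9×6 boundary matrix has rank 5 and Smith normal form diag(1,1,1,1,1).

Reading off H_k = ker ∂_k / im ∂_{k+1}:

  H_0: rank C_0 − rank ∂_1 = 5 − 4 = 1, and the invariant factors of ∂_1 are all 1, so H_0 ≅ Z.
  H_1: rank ker ∂_1 − rank ∂_2 = (9 − 4) − 5 = 0, and the invariant factors of ∂_2 are all 1, so H_1 ≅ 0.
  H_2: rank ker ∂_2 − rank ∂_3 = (6 − 5) − 0 = 1, and there is no ∂_3, so H_2 ≅ Z.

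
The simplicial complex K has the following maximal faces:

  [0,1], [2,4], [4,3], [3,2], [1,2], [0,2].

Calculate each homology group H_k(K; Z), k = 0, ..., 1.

H_0 ≅ Z,  H_1 ≅ Z^2.

Order the vertices as 0 < 1 < 2 < 3 < 4. Listing each simplex with vertices in this order, K has dimension 1 with simplices:

  0-simplices (5): [0], [1], [2], [3], [4]
  1-simplices (6): [0,1], [0,2], [1,2], [2,3], [2,4], [3,4]

Hence C_0 ≅ Z^5, C_1 ≅ Z^6.

∂_1: C_1 → C_0 sends each edge [p,q] (with p < q) to q − p.
As a 5×6 matrix over Z this has rank 4, with invariant factors (1,1,1,1).

From H_k ≅ ker(∂_k) / im(∂_{k+1}) we obtain:

  H_0: rank C_0 − rank ∂_1 = 5 − 4 = 1, and the invariant factors of ∂_1 are all 1, so H_0 = Z.
  H_1: rank ker ∂_1 − rank ∂_2 = (6 − 4) − 0 = 2, and there is no ∂_2, so H_1 = Z^2.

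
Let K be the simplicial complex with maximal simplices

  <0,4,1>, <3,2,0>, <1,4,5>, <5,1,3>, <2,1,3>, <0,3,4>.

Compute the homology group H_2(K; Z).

Take the total order 0 < 1 < 2 < 3 < 4 < 5 on the vertex set. Then K (dimension 2) consists of the simplices:

  0-simplices (6): [0], [1], [2], [3], [4], [5]
  1-simplices (12): [0,1], [0,2], [0,3], [0,4], [1,2], [1,3], [1,4], [1,5], [2,3], [3,4], [3,5], [4,5]
  2-simplices (6): [0,1,4], [0,2,3], [0,3,4], [1,2,3], [1,3,5], [1,4,5]

Hence C_0 ≅ Z^6, C_1 ≅ Z^12, C_2 ≅ Z^6.

∂_1: C_1 → C_0 is given by ∂[p,q] = [q] − [p]. For instance
  ∂[0,2] = [2] − [0].
The 6×12 boundary matrix has rank 5 and Smith normal form diag(1,1,1,1,1).

∂_2: C_2 → C_1 sends each 2-simplex [p,q,r] to [q,r] − [p,r] + [p,q]. For instance
  ∂[1,4,5] = [4,5] − [1,5] + [1,4],
  ∂[1,2,3] = [2,3] − [1,3] + [1,2].
This gives a 12×6 integer matrix of rank 6; reducing to Smith normal form yields diagonal entries (1,1,1,1,1,1).

Now H_k = ker ∂_k / im ∂_{k+1}, so:

  H_2: rank ker ∂_2 − rank ∂_3 = (6 − 6) − 0 = 0, and there is no ∂_3, so H_2 ≅ 0.

(K is a triangulation of the cylinder S^1 x I.)

H_2 = 0.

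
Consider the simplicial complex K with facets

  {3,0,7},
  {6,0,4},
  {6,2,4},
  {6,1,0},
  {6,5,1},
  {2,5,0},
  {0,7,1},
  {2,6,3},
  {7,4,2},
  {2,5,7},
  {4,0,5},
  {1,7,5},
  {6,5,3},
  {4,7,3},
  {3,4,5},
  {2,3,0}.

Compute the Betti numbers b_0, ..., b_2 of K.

b_0 = 1, b_1 = 2, b_2 = 1.

We work with the vertex ordering 0 < 1 < 2 < 3 < 4 < 5 < 6 < 7. The simplices of K, each written with vertices in increasing order, are:

  0-simplices (8): [0], [1], [2], [3], [4], [5], [6], [7]
  1-simplices (24): (24 of them)
  2-simplices (16): [0,1,6], [0,1,7], [0,2,3], [0,2,5], [0,3,7], [0,4,5], [0,4,6], [1,5,6], [1,5,7], [2,3,6], [2,4,6], [2,4,7], [2,5,7], [3,4,5], [3,4,7], [3,5,6]

so the chain groups are C_0 ≅ Z^8, C_1 ≅ Z^24, C_2 ≅ Z^16.

Boundary ∂_1: C_1 → C_0 maps an edge to its endpoints' difference, ∂[p,q] = q − p.
This gives a 8×24 integer matrix of rank 7; reducing to Smith normal form yields diagonal entries (1,1,1,1,1,1,1).

The boundary map ∂_2: C_2 → C_1 sends each 2-simplex [p,q,r] to [q,r] − [p,r] + [p,q]. For instance
  ∂[0,3,7] = [3,7] − [0,7] + [0,3],
  ∂[0,4,6] = [4,6] − [0,6] + [0,4].
The resulting 24×16 matrix has rank 15, and its Smith normal form has invariant factors (1,1,1,1,1,1,1,1,1,1,1,1,1,1,1).

Reading off H_k = ker ∂_k / im ∂_{k+1}:

  H_0: rank C_0 − rank ∂_1 = 8 − 7 = 1, and the invariant factors of ∂_1 are all 1, so H_0 = Z.
  H_1: rank ker ∂_1 − rank ∂_2 = (24 − 7) − 15 = 2, and the invariant factors of ∂_2 are all 1, so H_1 = Z^2.
  H_2: rank ker ∂_2 − rank ∂_3 = (16 − 15) − 0 = 1, and there is no ∂_3, so H_2 = Z.

As a check, the Euler characteristic is 8 − 24 + 16 = 0, which agrees with 1 − 2 + 1 = 0.

Hence the Betti numbers are b_0 = 1, b_1 = 2, b_2 = 1.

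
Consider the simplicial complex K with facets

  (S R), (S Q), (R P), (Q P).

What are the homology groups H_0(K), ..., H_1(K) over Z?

K has 4 vertices, 4 edges.
rank ∂_0 = 0, rank ∂_1 = 3 ⇒ b_0 = 4 − 0 − 3 = 1; all invariant factors of ∂_1 are 1 so no torsion. So H_0 ≅ Z.
rank ∂_1 = 3, rank ∂_2 = 0 ⇒ b_1 = 4 − 3 − 0 = 1. So H_1 ≅ Z.

H_0 ≅ Z,  H_1 ≅ Z.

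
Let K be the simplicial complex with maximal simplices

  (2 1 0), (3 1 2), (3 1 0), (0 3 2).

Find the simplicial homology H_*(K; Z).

Order the vertices as 0 < 1 < 2 < 3. Listing each simplex with vertices in this order, K has dimension 2 with simplices:

  0-simplices (4): [0], [1], [2], [3]
  1-simplices (6): [0,1], [0,2], [0,3], [1,2], [1,3], [2,3]
  2-simplices (4): [0,1,2], [0,1,3], [0,2,3], [1,2,3]

giving chain groups C_0 ≅ Z^4, C_1 ≅ Z^6, C_2 ≅ Z^4.

∂_1: C_1 → C_0 sends each edge [p,q] (with p < q) to q − p. For instance
  ∂[1,2] = [2] − [1].
The resulting 4×6 matrix has rank 3, and its Smith normal form has invariant factors (1,1,1).

Boundary ∂_2: C_2 → C_1 maps a triangle to the signed sum of its edges. For instance
  ∂[0,1,2] = [1,2] − [0,2] + [0,1],
  ∂[0,2,3] = [2,3] − [0,3] + [0,2].
As a 6×4 matrix over Z this has rank 3, with invariant factors (1,1,1).

Reading off H_k = ker ∂_k / im ∂_{k+1}:

  H_0: rank C_0 − rank ∂_1 = 4 − 3 = 1, and the invariant factors of ∂_1 are all 1, so H_0 = Z.
  H_1: rank ker ∂_1 − rank ∂_2 = (6 − 3) − 3 = 0, and the invariant factors of ∂_2 are all 1, so H_1 = 0.
  H_2: rank ker ∂_2 − rank ∂_3 = (4 − 3) − 0 = 1, and there is no ∂_3, so H_2 = Z.

As a check, the Euler characteristic is 4 − 6 + 4 = 2, which agrees with 1 − 0 + 1 = 2.
(K is a triangulation of the 2-sphere S^2.)

H_0 = Z,  H_1 = 0,  H_2 = Z.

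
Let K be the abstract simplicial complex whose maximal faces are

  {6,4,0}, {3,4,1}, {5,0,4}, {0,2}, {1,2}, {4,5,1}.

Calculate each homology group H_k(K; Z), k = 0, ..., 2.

Order the vertices as 0 < 1 < 2 < 3 < 4 < 5 < 6. Listing each simplex with vertices in this order, K has dimension 2 with simplices:

  0-simplices (7): [0], [1], [2], [3], [4], [5], [6]
  1-simplices (11): [0,2], [0,4], [0,5], [0,6], [1,2], [1,3], [1,4], [1,5], [3,4], [4,5], [4,6]
  2-simplices (4): [0,4,5], [0,4,6], [1,3,4], [1,4,5]

Hence C_0 ≅ Z^7, C_1 ≅ Z^11, C_2 ≅ Z^4.

∂_1: C_1 → C_0 sends each edge [p,q] (with p < q) to q − p. For instance
  ∂[3,4] = [4] − [3].
This gives a 7×11 integer matrix of rank 6; reducing to Smith normal form yields diagonal entries (1,1,1,1,1,1).

Boundary ∂_2: C_2 → C_1 acts by ∂[p,q,r] = [q,r] − [p,r] + [p,q]. For instance
  ∂[1,4,5] = [4,5] − [1,5] + [1,4],
  ∂[0,4,5] = [4,5] − [0,5] + [0,4].
The resulting 11×4 matrix has rank 4, and its Smith normal form has invariant factors (1,1,1,1).

Computing H_k = (kernel of ∂_k) / (image of ∂_{k+1}):

  H_0: rank C_0 − rank ∂_1 = 7 − 6 = 1, and the invariant factors of ∂_1 are all 1, so H_0 ≅ Z.
  H_1: rank ker ∂_1 − rank ∂_2 = (11 − 6) − 4 = 1, and the invariant factors of ∂_2 are all 1, so H_1 ≅ Z.
  H_2: rank ker ∂_2 − rank ∂_3 = (4 − 4) − 0 = 0, and there is no ∂_3, so H_2 ≅ 0.

As a check, the Euler characteristic is 7 − 11 + 4 = 0, which agrees with 1 − 1 + 0 = 0.

H_0 = Z,  H_1 = Z,  H_2 = 0.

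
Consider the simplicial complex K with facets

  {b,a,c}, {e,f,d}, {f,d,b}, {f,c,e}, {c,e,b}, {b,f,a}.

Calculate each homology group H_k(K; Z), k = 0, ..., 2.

We work with the vertex ordering a < b < c < d < e < f. The simplices of K, each written with vertices in increasing order, are:

  0-simplices (6): a, b, c, d, e, f
  1-simplices (12): ab, ac, af, bc, bd, be, bf, ce, cf, de, df, ef
  2-simplices (6): abc, abf, bce, bdf, cef, def

giving chain groups C_0 ≅ Z^6, C_1 ≅ Z^12, C_2 ≅ Z^6.

The boundary map ∂_1: C_1 → C_0 maps an edge to its endpoints' difference, ∂[p,q] = q − p.
The resulting 6×12 matrix has rank 5, and its Smith normal form has invariant factors (1,1,1,1,1).

∂_2: C_2 → C_1 maps a triangle to the signed sum of its edges. For instance
  ∂abf = bf − af + ab,
  ∂bce = ce − be + bc.
The 12×6 boundary matrix has rank 6 and Smith normal form diag(1,1,1,1,1,1).

Computing H_k = (kernel of ∂_k) / (image of ∂_{k+1}):

  H_0: rank C_0 − rank ∂_1 = 6 − 5 = 1, and the invariant factors of ∂_1 are all 1, so H_0 ≅ Z.
  H_1: rank ker ∂_1 − rank ∂_2 = (12 − 5) − 6 = 1, and the invariant factors of ∂_2 are all 1, so H_1 ≅ Z.
  H_2: rank ker ∂_2 − rank ∂_3 = (6 − 6) − 0 = 0, and there is no ∂_3, so H_2 ≅ 0.

H_0 ≅ Z,  H_1 ≅ Z,  H_2 = 0.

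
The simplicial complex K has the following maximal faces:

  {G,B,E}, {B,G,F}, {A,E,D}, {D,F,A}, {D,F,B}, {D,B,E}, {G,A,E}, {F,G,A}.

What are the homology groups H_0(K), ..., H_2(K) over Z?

H_0 = Z,  H_1 = 0,  H_2 = Z.

K has 6 vertices, 12 edges, 8 triangles.
rank ∂_0 = 0, rank ∂_1 = 5 ⇒ b_0 = 6 − 0 − 5 = 1; all invariant factors of ∂_1 are 1 so no torsion. So H_0 ≅ Z.
rank ∂_1 = 5, rank ∂_2 = 7 ⇒ b_1 = 12 − 5 − 7 = 0; all invariant factors of ∂_2 are 1 so no torsion. So H_1 ≅ 0.
rank ∂_2 = 7, rank ∂_3 = 0 ⇒ b_2 = 8 − 7 − 0 = 1. So H_2 ≅ Z.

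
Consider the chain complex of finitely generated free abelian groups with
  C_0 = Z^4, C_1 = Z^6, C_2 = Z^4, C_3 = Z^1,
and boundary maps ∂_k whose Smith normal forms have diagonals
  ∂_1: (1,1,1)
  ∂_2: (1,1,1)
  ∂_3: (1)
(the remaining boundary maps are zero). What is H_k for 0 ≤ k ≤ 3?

H_0 ≅ Z,  H_1 = 0,  H_2 = 0,  H_3 = 0.

H_0: b_0 = 4 − 0 − 3 = 1; torsion from ∂_1 factors > 1: none. So H_0 ≅ Z.
H_1: b_1 = 6 − 3 − 3 = 0; torsion from ∂_2 factors > 1: none. So H_1 ≅ 0.
H_2: b_2 = 4 − 3 − 1 = 0; torsion from ∂_3 factors > 1: none. So H_2 ≅ 0.
H_3: b_3 = 1 − 1 − 0 = 0; torsion from ∂_4 factors > 1: none. So H_3 ≅ 0.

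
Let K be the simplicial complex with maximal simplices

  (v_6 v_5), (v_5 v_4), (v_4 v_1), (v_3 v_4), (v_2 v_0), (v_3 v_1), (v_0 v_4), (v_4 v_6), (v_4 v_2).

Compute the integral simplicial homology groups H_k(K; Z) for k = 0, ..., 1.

H_0 ≅ Z,  H_1 ≅ Z^3.

Take the total order v_0 < v_1 < v_2 < v_3 < v_4 < v_5 < v_6 on the vertex set. Then K (dimension 1) consists of the simplices:

  0-simplices (7): [v_0], [v_1], [v_2], [v_3], [v_4], [v_5], [v_6]
  1-simplices (9): [v_0,v_2], [v_0,v_4], [v_1,v_3], [v_1,v_4], [v_2,v_4], [v_3,v_4], [v_4,v_5], [v_4,v_6], [v_5,v_6]

so the chain groups are C_0 ≅ Z^7, C_1 ≅ Z^9.

The boundary map ∂_1: C_1 → C_0 is given by ∂[p,q] = [q] − [p]. For instance
  ∂[v_1,v_3] = [v_3] − [v_1].
The resulting 7×9 matrix has rank 6, and its Smith normal form has invariant factors (1,1,1,1,1,1).

From H_k ≅ ker(∂_k) / im(∂_{k+1}) we obtain:

  H_0: rank C_0 − rank ∂_1 = 7 − 6 = 1, and the invariant factors of ∂_1 are all 1, so H_0 ≅ Z.
  H_1: rank ker ∂_1 − rank ∂_2 = (9 − 6) − 0 = 3, and there is no ∂_2, so H_1 ≅ Z^3.

As a check, the Euler characteristic is 7 − 9 = -2, which agrees with 1 − 3 = -2.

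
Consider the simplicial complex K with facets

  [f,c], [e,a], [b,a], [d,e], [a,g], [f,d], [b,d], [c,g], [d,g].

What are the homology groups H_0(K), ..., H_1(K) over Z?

Order the vertices as a < b < c < d < e < f < g. Listing each simplex with vertices in this order, K has dimension 1 with simplices:

  0-simplices (7): a, b, c, d, e, f, g
  1-simplices (9): ab, ae, ag, bd, cf, cg, de, df, dg

giving chain groups C_0 ≅ Z^7, C_1 ≅ Z^9.

Boundary ∂_1: C_1 → C_0 is given by ∂[p,q] = [q] − [p].
As a 7×9 matrix over Z this has rank 6, with invariant factors (1,1,1,1,1,1).

Now H_k = ker ∂_k / im ∂_{k+1}, so:

  H_0: rank C_0 − rank ∂_1 = 7 − 6 = 1, and the invariant factors of ∂_1 are all 1, so H_0 ≅ Z.
  H_1: rank ker ∂_1 − rank ∂_2 = (9 − 6) − 0 = 3, and there is no ∂_2, so H_1 ≅ Z^3.

As a check, the Euler characteristic is 7 − 9 = -2, which agrees with 1 − 3 = -2.

H_0 = Z,  H_1 = Z^3.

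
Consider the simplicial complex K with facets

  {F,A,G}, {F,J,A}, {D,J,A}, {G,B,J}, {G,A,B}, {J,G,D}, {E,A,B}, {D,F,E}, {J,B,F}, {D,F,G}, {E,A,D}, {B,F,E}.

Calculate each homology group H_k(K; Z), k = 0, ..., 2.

H_0 ≅ Z,  H_1 ≅ Z/2Z,  H_2 = 0.

Order the vertices as A < B < D < E < F < G < J. Listing each simplex with vertices in this order, K has dimension 2 with simplices:

  0-simplices (7): A, B, D, E, F, G, J
  1-simplices (18): AB, AD, AE, AF, AG, AJ, BE, BF, BG, BJ, DE, DF, DG, DJ, EF, FG, FJ, GJ
  2-simplices (12): ABE, ABG, ADE, ADJ, AFG, AFJ, BEF, BFJ, BGJ, DEF, DFG, DGJ

Hence C_0 ≅ Z^7, C_1 ≅ Z^18, C_2 ≅ Z^12.

Boundary ∂_1: C_1 → C_0 sends each edge [p,q] (with p < q) to q − p. For instance
  ∂DG = G − D.
The 7×18 boundary matrix has rank 6 and Smith normal form diag(1,1,1,1,1,1).

∂_2: C_2 → C_1 sends each 2-simplex [p,q,r] to [q,r] − [p,r] + [p,q]. For instance
  ∂ADE = DE − AE + AD,
  ∂AFG = FG − AG + AF.
This gives a 18×12 integer matrix of rank 12; reducing to Smith normal form yields diagonal entries (1,1,1,1,1,1,1,1,1,1,1,2).

Computing H_k = (kernel of ∂_k) / (image of ∂_{k+1}):

  H_0: rank C_0 − rank ∂_1 = 7 − 6 = 1, and the invariant factors of ∂_1 are all 1, so H_0 ≅ Z.
  H_1: rank ker ∂_1 − rank ∂_2 = (18 − 6) − 12 = 0, and ∂_2 has invariant factor 2 > 1, so H_1 ≅ Z/2Z.
  H_2: rank ker ∂_2 − rank ∂_3 = (12 − 12) − 0 = 0, and there is no ∂_3, so H_2 ≅ 0.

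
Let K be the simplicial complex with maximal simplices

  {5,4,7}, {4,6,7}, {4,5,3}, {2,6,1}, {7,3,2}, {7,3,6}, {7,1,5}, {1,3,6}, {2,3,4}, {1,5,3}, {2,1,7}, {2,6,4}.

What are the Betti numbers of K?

b_0 = 1, b_1 = 0, b_2 = 0.

Take the total order 1 < 2 < 3 < 4 < 5 < 6 < 7 on the vertex set. Then K (dimension 2) consists of the simplices:

  0-simplices (7): [1], [2], [3], [4], [5], [6], [7]
  1-simplices (18): [1,2], [1,3], [1,5], [1,6], [1,7], [2,3], [2,4], [2,6], [2,7], [3,4], [3,5], [3,6], [3,7], [4,5], [4,6], [4,7], [5,7], [6,7]
  2-simplices (12): [1,2,6], [1,2,7], [1,3,5], [1,3,6], [1,5,7], [2,3,4], [2,3,7], [2,4,6], [3,4,5], [3,6,7], [4,5,7], [4,6,7]

giving chain groups C_0 ≅ Z^7, C_1 ≅ Z^18, C_2 ≅ Z^12.

∂_1: C_1 → C_0 maps an edge to its endpoints' difference, ∂[p,q] = q − p.
The resulting 7×18 matrix has rank 6, and its Smith normal form has invariant factors (1,1,1,1,1,1).

∂_2: C_2 → C_1 sends each 2-simplex [p,q,r] to [q,r] − [p,r] + [p,q]. For instance
  ∂[1,3,6] = [3,6] − [1,6] + [1,3],
  ∂[4,5,7] = [5,7] − [4,7] + [4,5].
The 18×12 boundary matrix has rank 12 and Smith normal form diag(1,1,1,1,1,1,1,1,1,1,1,2).

Now H_k = ker ∂_k / im ∂_{k+1}, so:

  H_0: rank C_0 − rank ∂_1 = 7 − 6 = 1, and the invariant factors of ∂_1 are all 1, so H_0 ≅ Z.
  H_1: rank ker ∂_1 − rank ∂_2 = (18 − 6) − 12 = 0, and ∂_2 has invariant factor 2 > 1, so H_1 ≅ Z/2.
  H_2: rank ker ∂_2 − rank ∂_3 = (12 − 12) − 0 = 0, and there is no ∂_3, so H_2 ≅ 0.

Hence the Betti numbers are b_0 = 1, b_1 = 0, b_2 = 0.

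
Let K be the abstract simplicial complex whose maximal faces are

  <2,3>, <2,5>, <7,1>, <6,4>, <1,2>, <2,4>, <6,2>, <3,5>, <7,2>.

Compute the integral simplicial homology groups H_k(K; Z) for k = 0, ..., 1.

Take the total order 1 < 2 < 3 < 4 < 5 < 6 < 7 on the vertex set. Then K (dimension 1) consists of the simplices:

  0-simplices (7): [1], [2], [3], [4], [5], [6], [7]
  1-simplices (9): [1,2], [1,7], [2,3], [2,4], [2,5], [2,6], [2,7], [3,5], [4,6]

Hence C_0 ≅ Z^7, C_1 ≅ Z^9.

The boundary map ∂_1: C_1 → C_0 maps an edge to its endpoints' difference, ∂[p,q] = q − p.
The resulting 7×9 matrix has rank 6, and its Smith normal form has invariant factors (1,1,1,1,1,1).

From H_k ≅ ker(∂_k) / im(∂_{k+1}) we obtain:

  H_0: rank C_0 − rank ∂_1 = 7 − 6 = 1, and the invariant factors of ∂_1 are all 1, so H_0 ≅ Z.
  H_1: rank ker ∂_1 − rank ∂_2 = (9 − 6) − 0 = 3, and there is no ∂_2, so H_1 ≅ Z^3.

H_0 = Z,  H_1 = Z^3.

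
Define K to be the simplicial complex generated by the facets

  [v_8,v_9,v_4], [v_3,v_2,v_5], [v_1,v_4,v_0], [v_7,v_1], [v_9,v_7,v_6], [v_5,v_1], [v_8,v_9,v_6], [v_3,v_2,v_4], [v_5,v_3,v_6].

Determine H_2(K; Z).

Order the vertices as v_0 < v_1 < v_2 < v_3 < v_4 < v_5 < v_6 < v_7 < v_8 < v_9. Listing each simplex with vertices in this order, K has dimension 2 with simplices:

  0-simplices (10): [v_0], [v_1], [v_2], [v_3], [v_4], [v_5], [v_6], [v_7], [v_8], [v_9]
  1-simplices (19): (19 of them)
  2-simplices (7): [v_0,v_1,v_4], [v_2,v_3,v_4], [v_2,v_3,v_5], [v_3,v_5,v_6], [v_4,v_8,v_9], [v_6,v_7,v_9], [v_6,v_8,v_9]

giving chain groups C_0 ≅ Z^10, C_1 ≅ Z^19, C_2 ≅ Z^7.

Boundary ∂_1: C_1 → C_0 maps an edge to its endpoints' difference, ∂[p,q] = q − p.
The 10×19 boundary matrix has rank 9 and Smith normal form diag(1,1,1,1,1,1,1,1,1).

Boundary ∂_2: C_2 → C_1 sends each 2-simplex [p,q,r] to [q,r] − [p,r] + [p,q]. For instance
  ∂[v_0,v_1,v_4] = [v_1,v_4] − [v_0,v_4] + [v_0,v_1],
  ∂[v_2,v_3,v_5] = [v_3,v_5] − [v_2,v_5] + [v_2,v_3].
The 19×7 boundary matrix has rank 7 and Smith normal form diag(1,1,1,1,1,1,1).

Now H_k = ker ∂_k / im ∂_{k+1}, so:

  H_2: rank ker ∂_2 − rank ∂_3 = (7 − 7) − 0 = 0, and there is no ∂_3, so H_2 = 0.

H_2 ≅ 0.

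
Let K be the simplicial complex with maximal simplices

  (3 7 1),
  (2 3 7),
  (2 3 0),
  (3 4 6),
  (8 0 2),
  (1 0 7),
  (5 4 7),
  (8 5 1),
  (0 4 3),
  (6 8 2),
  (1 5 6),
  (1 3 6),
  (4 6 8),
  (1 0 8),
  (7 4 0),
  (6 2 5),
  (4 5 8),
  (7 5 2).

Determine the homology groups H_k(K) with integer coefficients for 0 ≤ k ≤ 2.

H_0 ≅ Z,  H_1 ≅ Z ⊕ Z/2,  H_2 = 0.

K has 9 vertices, 27 edges, 18 triangles.
rank ∂_0 = 0, rank ∂_1 = 8 ⇒ b_0 = 9 − 0 − 8 = 1; all invariant factors of ∂_1 are 1 so no torsion. So H_0 = Z.
rank ∂_1 = 8, rank ∂_2 = 18 ⇒ b_1 = 27 − 8 − 18 = 1; ∂_2 has invariant factor(s) [2] giving torsion. So H_1 = Z ⊕ Z/2.
rank ∂_2 = 18, rank ∂_3 = 0 ⇒ b_2 = 18 − 18 − 0 = 0. So H_2 = 0.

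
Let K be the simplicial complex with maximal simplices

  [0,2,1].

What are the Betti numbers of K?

b_0 = 1, b_1 = 0, b_2 = 0.

Take the total order 0 < 1 < 2 on the vertex set. Then K (dimension 2) consists of the simplices:

  0-simplices (3): [0], [1], [2]
  1-simplices (3): [0,1], [0,2], [1,2]
  2-simplices (1): [0,1,2]

Hence C_0 ≅ Z^3, C_1 ≅ Z^3, C_2 ≅ Z^1.

Boundary ∂_1: C_1 → C_0 sends each edge [p,q] (with p < q) to q − p.
This gives a 3×3 integer matrix of rank 2; reducing to Smith normal form yields diagonal entries (1,1).

The boundary map ∂_2: C_2 → C_1 acts by ∂[p,q,r] = [q,r] − [p,r] + [p,q]. For instance
  ∂[0,1,2] = [1,2] − [0,2] + [0,1].
This gives a 3×1 integer matrix of rank 1; reducing to Smith normal form yields diagonal entries (1).

Computing H_k = (kernel of ∂_k) / (image of ∂_{k+1}):

  H_0: rank C_0 − rank ∂_1 = 3 − 2 = 1, and the invariant factors of ∂_1 are all 1, so H_0 ≅ Z.
  H_1: rank ker ∂_1 − rank ∂_2 = (3 − 2) − 1 = 0, and the invariant factors of ∂_2 are all 1, so H_1 ≅ 0.
  H_2: rank ker ∂_2 − rank ∂_3 = (1 − 1) − 0 = 0, and there is no ∂_3, so H_2 ≅ 0.

(K is a triangulation of the 2-simplex.)

Hence the Betti numbers are b_0 = 1, b_1 = 0, b_2 = 0.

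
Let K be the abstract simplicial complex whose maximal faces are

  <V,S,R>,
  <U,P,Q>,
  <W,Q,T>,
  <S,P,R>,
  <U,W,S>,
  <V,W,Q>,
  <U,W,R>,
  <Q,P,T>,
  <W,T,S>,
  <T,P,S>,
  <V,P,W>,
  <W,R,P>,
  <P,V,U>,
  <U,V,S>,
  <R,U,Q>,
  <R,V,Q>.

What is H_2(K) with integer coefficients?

H_2 ≅ Z.

We work with the vertex ordering P < Q < R < S < T < U < V < W. The simplices of K, each written with vertices in increasing order, are:

  0-simplices (8): P, Q, R, S, T, U, V, W
  1-simplices (24): PQ, PR, PS, PT, PU, PV, PW, QR, QT, QU, QV, QW, RS, RU, RV, RW, ST, SU, SV, SW, TW, UV, UW, VW
  2-simplices (16): PQT, PQU, PRS, PRW, PST, PUV, PVW, QRU, QRV, QTW, QVW, RSV, RUW, STW, SUV, SUW

giving chain groups C_0 ≅ Z^8, C_1 ≅ Z^24, C_2 ≅ Z^16.

Boundary ∂_1: C_1 → C_0 is given by ∂[p,q] = [q] − [p]. For instance
  ∂QW = W − Q.
As a 8×24 matrix over Z this has rank 7, with invariant factors (1,1,1,1,1,1,1).

Boundary ∂_2: C_2 → C_1 sends each 2-simplex [p,q,r] to [q,r] − [p,r] + [p,q]. For instance
  ∂QVW = VW − QW + QV,
  ∂RSV = SV − RV + RS.
This gives a 24×16 integer matrix of rank 15; reducing to Smith normal form yields diagonal entries (1,1,1,1,1,1,1,1,1,1,1,1,1,1,1).

Now H_k = ker ∂_k / im ∂_{k+1}, so:

  H_2: rank ker ∂_2 − rank ∂_3 = (16 − 15) − 0 = 1, and there is no ∂_3, so H_2 ≅ Z.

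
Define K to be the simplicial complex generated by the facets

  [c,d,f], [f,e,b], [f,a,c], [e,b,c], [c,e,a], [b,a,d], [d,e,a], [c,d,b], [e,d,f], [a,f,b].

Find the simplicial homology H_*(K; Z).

H_0 ≅ Z,  H_1 ≅ Z/2,  H_2 = 0.

Order the vertices as a < b < c < d < e < f. Listing each simplex with vertices in this order, K has dimension 2 with simplices:

  0-simplices (6): a, b, c, d, e, f
  1-simplices (15): ab, ac, ad, ae, af, bc, bd, be, bf, cd, ce, cf, de, df, ef
  2-simplices (10): abd, abf, ace, acf, ade, bcd, bce, bef, cdf, def

so the chain groups are C_0 ≅ Z^6, C_1 ≅ Z^15, C_2 ≅ Z^10.

∂_1: C_1 → C_0 is given by ∂[p,q] = [q] − [p]. For instance
  ∂af = f − a.
The 6×15 boundary matrix has rank 5 and Smith normal form diag(1,1,1,1,1).

Boundary ∂_2: C_2 → C_1 sends each 2-simplex [p,q,r] to [q,r] − [p,r] + [p,q]. For instance
  ∂bcd = cd − bd + bc,
  ∂ade = de − ae + ad.
This gives a 15×10 integer matrix of rank 10; reducing to Smith normal form yields diagonal entries (1,1,1,1,1,1,1,1,1,2).

Now H_k = ker ∂_k / im ∂_{k+1}, so:

  H_0: rank C_0 − rank ∂_1 = 6 − 5 = 1, and the invariant factors of ∂_1 are all 1, so H_0 ≅ Z.
  H_1: rank ker ∂_1 − rank ∂_2 = (15 − 5) − 10 = 0, and ∂_2 has invariant factor 2 > 1, so H_1 ≅ Z/2.
  H_2: rank ker ∂_2 − rank ∂_3 = (10 − 10) − 0 = 0, and there is no ∂_3, so H_2 ≅ 0.

As a check, the Euler characteristic is 6 − 15 + 10 = 1, which agrees with 1 − 0 + 0 = 1.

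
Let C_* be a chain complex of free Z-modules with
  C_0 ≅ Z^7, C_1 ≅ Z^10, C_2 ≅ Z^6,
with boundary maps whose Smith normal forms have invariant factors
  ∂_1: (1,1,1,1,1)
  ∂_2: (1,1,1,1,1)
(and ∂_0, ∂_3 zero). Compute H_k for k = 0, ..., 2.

H_0 ≅ Z^2,  H_1 = 0,  H_2 ≅ Z.

H_0: b_0 = 7 − 0 − 5 = 2; torsion from ∂_1 factors > 1: none. So H_0 ≅ Z^2.
H_1: b_1 = 10 − 5 − 5 = 0; torsion from ∂_2 factors > 1: none. So H_1 ≅ 0.
H_2: b_2 = 6 − 5 − 0 = 1; torsion from ∂_3 factors > 1: none. So H_2 ≅ Z.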